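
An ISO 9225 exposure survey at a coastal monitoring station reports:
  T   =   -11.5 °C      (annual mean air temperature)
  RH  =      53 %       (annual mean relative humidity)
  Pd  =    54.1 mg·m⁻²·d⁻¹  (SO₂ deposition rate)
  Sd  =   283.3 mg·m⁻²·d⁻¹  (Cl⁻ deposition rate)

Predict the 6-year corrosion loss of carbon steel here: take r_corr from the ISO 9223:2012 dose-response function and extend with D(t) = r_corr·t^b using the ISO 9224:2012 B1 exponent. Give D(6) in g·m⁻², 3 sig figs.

D(6) = 278 g·m⁻²

carbon steel: T≤10 °C ⇒ hinge +0.150·(-11.5−10) = -3.2250
  SO₂ term: 1.77·54.1^0.52·exp(0.02·53-3.2250) = 1.618
  Cl⁻ term: 0.102·283.3^0.62·exp(0.033·53+0.04·-11.5) = 12.27
  sum: 1.618 + 12.27 → r_corr = 13.89 μm/a
Power-law: D(6) = r_corr · 6^0.523
  D(6) = 13.89 × 6^0.523 = 13.89 × 2.553 = 35.45 μm
  Mass loss = 35.45 μm × 7.85 g/cm³ = 278.3 g·m⁻²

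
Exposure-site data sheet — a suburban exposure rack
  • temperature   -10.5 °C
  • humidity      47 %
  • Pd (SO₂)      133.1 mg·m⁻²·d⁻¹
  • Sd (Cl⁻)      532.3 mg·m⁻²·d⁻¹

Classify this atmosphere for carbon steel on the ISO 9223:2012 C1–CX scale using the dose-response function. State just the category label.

carbon steel: f(T) = +0.150·(T−10) [T≤10 °C] = -3.0750
  sulphur-dioxide contribution → 2.663 μm/a
  chloride contribution → 15.49 μm/a
  ⇒ r_corr(carbon steel) = 18.15 μm/a
Category bounds: 1.3…25 μm/a bracket r_corr ⇒ C2

C2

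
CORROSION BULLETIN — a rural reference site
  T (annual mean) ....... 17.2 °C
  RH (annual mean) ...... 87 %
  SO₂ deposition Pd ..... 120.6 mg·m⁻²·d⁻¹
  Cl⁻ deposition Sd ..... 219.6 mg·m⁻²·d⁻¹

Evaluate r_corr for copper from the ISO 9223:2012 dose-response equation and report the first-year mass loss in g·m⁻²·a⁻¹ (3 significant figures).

copper: temperature factor f = -0.080·(7.2) = -0.5760
  sulphur-dioxide contribution → 1.756 μm/a
  chloride contribution → 2.34 μm/a
  total first-year rate 4.096 μm/a
Convert to mass loss: 4.096 μm/a × 8.96 g/cm³ = 36.7 g·m⁻²·a⁻¹

r_corr = 36.7 g·m⁻²·a⁻¹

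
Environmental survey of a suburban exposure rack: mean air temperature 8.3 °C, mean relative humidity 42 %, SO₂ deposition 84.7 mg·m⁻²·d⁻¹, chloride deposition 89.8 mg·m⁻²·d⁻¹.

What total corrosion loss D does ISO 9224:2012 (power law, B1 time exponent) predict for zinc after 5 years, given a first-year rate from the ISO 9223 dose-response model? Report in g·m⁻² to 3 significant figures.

D(5) = 32.6 g·m⁻²

zinc: T≤10 °C ⇒ hinge +0.038·(8.3−10) = -0.0646
  sulphur-dioxide contribution → 0.5887 μm/a
  chloride contribution → 0.6438 μm/a
  total first-year rate 1.232 μm/a
ISO 9224: D(t) = r_corr · t^b with b = 0.813 (zinc, B1)
  D(5) = 1.232 × 5^0.813 = 1.232 × 3.701 = 4.561 μm
  Mass loss = 4.561 μm × 7.14 g/cm³ = 32.56 g·m⁻²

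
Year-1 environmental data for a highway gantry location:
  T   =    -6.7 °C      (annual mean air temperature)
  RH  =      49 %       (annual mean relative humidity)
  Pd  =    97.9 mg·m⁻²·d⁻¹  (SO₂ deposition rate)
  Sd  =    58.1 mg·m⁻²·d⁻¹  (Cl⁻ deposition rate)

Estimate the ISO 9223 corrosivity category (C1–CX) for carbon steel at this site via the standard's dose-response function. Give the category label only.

C2

carbon steel: f(T) = +0.150·(T−10) [T≤10 °C] = -2.5050
  Pd branch = 1.77·Pd^0.52·e^(0.02·RH+f) = 4.177 μm/a
  Sd branch = 0.102·Sd^0.62·e^(0.033·RH+0.04·T) = 4.878 μm/a
  r_corr = 4.177 + 4.878 = 9.055 μm/a
9.06 μm/a falls in (1.3, 25] for carbon steel → category C2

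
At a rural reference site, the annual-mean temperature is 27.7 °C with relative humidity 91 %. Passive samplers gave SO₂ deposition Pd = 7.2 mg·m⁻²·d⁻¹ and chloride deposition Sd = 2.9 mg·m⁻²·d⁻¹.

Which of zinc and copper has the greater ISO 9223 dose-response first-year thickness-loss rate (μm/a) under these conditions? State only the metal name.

copper

zinc: f(T) = -0.071·(T−10) [T>10 °C] = -1.2567
  SO₂ term: 0.0129·7.2^0.44·exp(0.046·91-1.2567) = 0.5754
  Cl⁻ term: 0.0175·2.9^0.57·exp(0.008·91+0.085·27.7) = 0.7004
  sum: 0.5754 + 0.7004 → r_corr = 1.276 μm/a
copper: temperature factor f = -0.080·(17.7) = -1.4160
  SO₂ term: 0.0053·7.2^0.26·exp(0.059·91-1.4160) = 0.4613
  Cl⁻ term: 0.01025·2.9^0.27·exp(0.036·91+0.049·27.7) = 1.405
  sum: 0.4613 + 1.405 → r_corr = 1.867 μm/a
Ordering by μm/a: copper (1.87) > zinc (1.28)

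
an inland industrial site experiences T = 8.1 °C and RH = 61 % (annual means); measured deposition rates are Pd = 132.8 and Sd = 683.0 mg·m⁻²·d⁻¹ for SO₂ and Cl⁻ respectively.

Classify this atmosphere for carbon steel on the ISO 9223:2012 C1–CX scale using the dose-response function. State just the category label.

C5

carbon steel: f(T) = +0.150·(T−10) [T≤10 °C] = -0.2850
  SO₂ term: 1.77·132.8^0.52·exp(0.02·61-0.2850) = 57.29
  Sd branch = 0.102·Sd^0.62·e^(0.033·RH+0.04·T) = 60.38 μm/a
  sum: 57.29 + 60.38 → r_corr = 117.7 μm/a
Category bounds: 80…200 μm/a bracket r_corr ⇒ C5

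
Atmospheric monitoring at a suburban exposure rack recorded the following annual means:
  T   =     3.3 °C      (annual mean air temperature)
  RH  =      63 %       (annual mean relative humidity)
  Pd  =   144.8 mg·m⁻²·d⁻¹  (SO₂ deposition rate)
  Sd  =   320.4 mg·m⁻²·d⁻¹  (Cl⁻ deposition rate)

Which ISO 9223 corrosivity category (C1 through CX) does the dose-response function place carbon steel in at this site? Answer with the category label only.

carbon steel: T≤10 °C ⇒ hinge +0.150·(3.3−10) = -1.0050
  sulphur-dioxide contribution → 30.36 μm/a
  chloride contribution → 33.29 μm/a
  ⇒ r_corr(carbon steel) = 63.65 μm/a
ISO 9223 Table 2 (carbon steel): 50 < 63.7 ≤ 80 μm/a ⇒ C4

C4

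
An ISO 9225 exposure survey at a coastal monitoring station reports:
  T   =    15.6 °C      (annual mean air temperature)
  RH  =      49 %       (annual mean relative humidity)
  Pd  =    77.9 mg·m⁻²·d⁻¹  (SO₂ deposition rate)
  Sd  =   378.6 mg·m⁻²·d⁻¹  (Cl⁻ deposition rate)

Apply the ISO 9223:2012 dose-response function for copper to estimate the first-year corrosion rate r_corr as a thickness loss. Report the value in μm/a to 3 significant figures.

r_corr = 0.827 μm/a

copper: temperature factor f = -0.080·(5.6) = -0.4480
  Pd branch = 0.0053·Pd^0.26·e^(0.059·RH+f) = 0.1893 μm/a
  Sd branch = 0.01025·Sd^0.27·e^(0.036·RH+0.049·T) = 0.6381 μm/a
  sum: 0.1893 + 0.6381 → r_corr = 0.8274 μm/a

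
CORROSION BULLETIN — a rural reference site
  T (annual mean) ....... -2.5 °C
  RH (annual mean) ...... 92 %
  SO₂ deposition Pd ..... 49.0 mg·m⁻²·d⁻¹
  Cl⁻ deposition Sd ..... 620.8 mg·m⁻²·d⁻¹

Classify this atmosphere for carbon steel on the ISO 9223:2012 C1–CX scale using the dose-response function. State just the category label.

carbon steel: temperature factor f = +0.150·(-12.5) = -1.8750
  Pd branch = 1.77·Pd^0.52·e^(0.02·RH+f) = 12.93 μm/a
  Cl⁻ term: 0.102·620.8^0.62·exp(0.033·92+0.04·-2.5) = 103.6
  sum: 12.93 + 103.6 → r_corr = 116.5 μm/a
117 μm/a falls in (80, 200] for carbon steel → category C5

C5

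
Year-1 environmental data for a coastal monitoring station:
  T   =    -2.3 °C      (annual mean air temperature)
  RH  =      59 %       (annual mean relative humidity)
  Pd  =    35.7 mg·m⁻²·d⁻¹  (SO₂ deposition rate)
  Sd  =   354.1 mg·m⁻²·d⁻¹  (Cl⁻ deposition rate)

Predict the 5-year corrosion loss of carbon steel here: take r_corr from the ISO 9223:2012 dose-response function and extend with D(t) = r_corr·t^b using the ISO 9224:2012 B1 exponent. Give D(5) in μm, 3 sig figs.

D(5) = 71.1 μm

carbon steel: temperature factor f = +0.150·(-12.3) = -1.8450
  SO₂ term: 1.77·35.7^0.52·exp(0.02·59-1.8450) = 5.842
  Sd branch = 0.102·Sd^0.62·e^(0.033·RH+0.04·T) = 24.81 μm/a
  sum: 5.842 + 24.81 → r_corr = 30.65 μm/a
Long-term exponent b (ISO 9224 Table 2, B1) = 0.523
  D(5) = 30.65 × 5^0.523 = 30.65 × 2.32 = 71.13 μm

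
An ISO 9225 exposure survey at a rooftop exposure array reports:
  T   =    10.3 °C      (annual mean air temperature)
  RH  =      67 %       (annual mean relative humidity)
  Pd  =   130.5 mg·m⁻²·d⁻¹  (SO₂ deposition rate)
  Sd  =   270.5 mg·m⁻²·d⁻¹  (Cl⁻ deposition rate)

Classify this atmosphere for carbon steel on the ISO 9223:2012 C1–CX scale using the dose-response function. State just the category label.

C5

carbon steel: T>10 °C ⇒ hinge -0.054·(10.3−10) = -0.0162
  Pd branch = 1.77·Pd^0.52·e^(0.02·RH+f) = 83.75 μm/a
  Cl⁻ term: 0.102·270.5^0.62·exp(0.033·67+0.04·10.3) = 45.26
  sum: 83.75 + 45.26 → r_corr = 129 μm/a
Category bounds: 80…200 μm/a bracket r_corr ⇒ C5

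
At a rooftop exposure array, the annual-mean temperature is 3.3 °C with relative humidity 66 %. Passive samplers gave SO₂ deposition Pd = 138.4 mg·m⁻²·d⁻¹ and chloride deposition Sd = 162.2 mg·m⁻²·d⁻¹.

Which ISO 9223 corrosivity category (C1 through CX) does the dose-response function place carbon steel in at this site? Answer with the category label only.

carbon steel: temperature factor f = +0.150·(-6.7) = -1.0050
  SO₂ term: 1.77·138.4^0.52·exp(0.02·66-1.0050) = 31.49
  Cl⁻ term: 0.102·162.2^0.62·exp(0.033·66+0.04·3.3) = 24.1
  r_corr = 31.49 + 24.1 = 55.59 μm/a
Category bounds: 50…80 μm/a bracket r_corr ⇒ C4

C4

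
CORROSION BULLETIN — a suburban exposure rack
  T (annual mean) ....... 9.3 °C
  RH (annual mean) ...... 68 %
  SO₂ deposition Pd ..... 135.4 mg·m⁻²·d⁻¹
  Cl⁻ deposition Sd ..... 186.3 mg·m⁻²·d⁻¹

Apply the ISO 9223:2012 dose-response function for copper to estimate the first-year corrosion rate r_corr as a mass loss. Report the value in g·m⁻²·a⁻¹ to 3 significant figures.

copper: T≤10 °C ⇒ hinge +0.126·(9.3−10) = -0.0882
  Pd branch = 0.0053·Pd^0.26·e^(0.059·RH+f) = 0.9607 μm/a
  Sd branch = 0.01025·Sd^0.27·e^(0.036·RH+0.049·T) = 0.7669 μm/a
  r_corr = 0.9607 + 0.7669 = 1.728 μm/a
Convert to mass loss: 1.728 μm/a × 8.96 g/cm³ = 15.48 g·m⁻²·a⁻¹

r_corr = 15.5 g·m⁻²·a⁻¹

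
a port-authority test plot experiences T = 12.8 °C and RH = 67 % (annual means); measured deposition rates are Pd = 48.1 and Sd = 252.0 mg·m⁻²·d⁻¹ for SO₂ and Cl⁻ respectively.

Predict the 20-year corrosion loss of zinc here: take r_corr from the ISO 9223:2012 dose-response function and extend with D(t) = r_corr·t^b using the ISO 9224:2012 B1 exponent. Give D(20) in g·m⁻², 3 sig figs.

D(20) = 273 g·m⁻²

zinc: temperature factor f = -0.071·(2.8) = -0.1988
  sulphur-dioxide contribution → 1.267 μm/a
  chloride contribution → 2.076 μm/a
  total first-year rate 3.343 μm/a
Power-law: D(20) = r_corr · 20^0.813
  D(20) = 3.343 × 20^0.813 = 3.343 × 11.42 = 38.18 μm
  Mass loss = 38.18 μm × 7.14 g/cm³ = 272.6 g·m⁻²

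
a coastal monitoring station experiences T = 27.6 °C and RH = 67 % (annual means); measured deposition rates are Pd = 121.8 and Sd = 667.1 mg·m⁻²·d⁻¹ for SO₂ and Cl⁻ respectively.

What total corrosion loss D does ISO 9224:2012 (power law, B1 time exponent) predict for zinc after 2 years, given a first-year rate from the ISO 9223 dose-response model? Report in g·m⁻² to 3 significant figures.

zinc: T>10 °C ⇒ hinge -0.071·(27.6−10) = -1.2496
  SO₂ term: 0.0129·121.8^0.44·exp(0.046·67-1.2496) = 0.6669
  Sd branch = 0.0175·Sd^0.57·e^(0.008·RH+0.085·T) = 12.72 μm/a
  r_corr = 0.6669 + 12.72 = 13.39 μm/a
Long-term exponent b (ISO 9224 Table 2, B1) = 0.813
  D(2) = 13.39 × 2^0.813 = 13.39 × 1.757 = 23.52 μm
  Mass loss = 23.52 μm × 7.14 g/cm³ = 167.9 g·m⁻²

D(2) = 168 g·m⁻²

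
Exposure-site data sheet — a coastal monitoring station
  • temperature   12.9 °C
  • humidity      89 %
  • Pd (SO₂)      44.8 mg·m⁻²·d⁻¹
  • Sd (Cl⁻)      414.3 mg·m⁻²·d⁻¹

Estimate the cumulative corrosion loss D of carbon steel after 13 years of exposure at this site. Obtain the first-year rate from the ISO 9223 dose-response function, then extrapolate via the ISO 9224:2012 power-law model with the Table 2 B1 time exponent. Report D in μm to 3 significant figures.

carbon steel: temperature factor f = -0.054·(2.9) = -0.1566
  sulphur-dioxide contribution → 64.81 μm/a
  chloride contribution → 135.2 μm/a
  total first-year rate 200 μm/a
Power-law: D(13) = r_corr · 13^0.523
  D(13) = 200 × 13^0.523 = 200 × 3.825 = 765 μm

D(13) = 765 μm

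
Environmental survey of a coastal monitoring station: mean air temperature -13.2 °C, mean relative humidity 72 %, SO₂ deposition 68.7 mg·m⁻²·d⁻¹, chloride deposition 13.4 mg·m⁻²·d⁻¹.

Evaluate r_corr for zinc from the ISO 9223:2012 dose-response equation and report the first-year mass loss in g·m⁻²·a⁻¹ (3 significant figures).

r_corr = 7.05 g·m⁻²·a⁻¹

zinc: temperature factor f = +0.038·(-23.2) = -0.8816
  Pd branch = 0.0129·Pd^0.44·e^(0.046·RH+f) = 0.9427 μm/a
  Sd branch = 0.0175·Sd^0.57·e^(0.008·RH+0.085·T) = 0.0445 μm/a
  sum: 0.9427 + 0.0445 → r_corr = 0.9872 μm/a
Convert to mass loss: 0.9872 μm/a × 7.14 g/cm³ = 7.048 g·m⁻²·a⁻¹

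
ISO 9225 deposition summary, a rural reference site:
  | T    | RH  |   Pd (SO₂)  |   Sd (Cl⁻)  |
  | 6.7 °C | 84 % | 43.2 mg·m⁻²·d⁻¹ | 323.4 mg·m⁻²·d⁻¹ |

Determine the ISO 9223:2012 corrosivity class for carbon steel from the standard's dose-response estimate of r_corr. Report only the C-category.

C5

carbon steel: f(T) = +0.150·(T−10) [T≤10 °C] = -0.4950
  Pd branch = 1.77·Pd^0.52·e^(0.02·RH+f) = 41.03 μm/a
  Sd branch = 0.102·Sd^0.62·e^(0.033·RH+0.04·T) = 76.72 μm/a
  sum: 41.03 + 76.72 → r_corr = 117.7 μm/a
Category bounds: 80…200 μm/a bracket r_corr ⇒ C5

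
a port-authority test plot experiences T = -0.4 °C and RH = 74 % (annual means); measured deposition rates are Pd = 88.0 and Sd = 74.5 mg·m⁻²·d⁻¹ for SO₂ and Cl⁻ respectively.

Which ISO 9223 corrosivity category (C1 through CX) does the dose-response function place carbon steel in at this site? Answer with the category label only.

C3

carbon steel: f(T) = +0.150·(T−10) [T≤10 °C] = -1.5600
  SO₂ term: 1.77·88.0^0.52·exp(0.02·74-1.5600) = 16.76
  Cl⁻ term: 0.102·74.5^0.62·exp(0.033·74+0.04·-0.4) = 16.71
  sum: 16.76 + 16.71 → r_corr = 33.47 μm/a
Category bounds: 25…50 μm/a bracket r_corr ⇒ C3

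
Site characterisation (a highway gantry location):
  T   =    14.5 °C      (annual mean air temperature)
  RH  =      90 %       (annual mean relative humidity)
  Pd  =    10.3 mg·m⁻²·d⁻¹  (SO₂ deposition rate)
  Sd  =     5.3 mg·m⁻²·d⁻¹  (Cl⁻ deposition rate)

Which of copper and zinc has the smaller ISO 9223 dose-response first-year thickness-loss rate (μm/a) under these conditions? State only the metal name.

zinc

copper: T>10 °C ⇒ hinge -0.080·(14.5−10) = -0.3600
  Pd branch = 0.0053·Pd^0.26·e^(0.059·RH+f) = 1.372 μm/a
  Cl⁻ term: 0.01025·5.3^0.27·exp(0.036·90+0.049·14.5) = 0.8355
  sum: 1.372 + 0.8355 → r_corr = 2.208 μm/a
zinc: T>10 °C ⇒ hinge -0.071·(14.5−10) = -0.3195
  Pd branch = 0.0129·Pd^0.44·e^(0.046·RH+f) = 1.642 μm/a
  Sd branch = 0.0175·Sd^0.57·e^(0.008·RH+0.085·T) = 0.319 μm/a
  r_corr = 1.642 + 0.319 = 1.961 μm/a
Ordering by μm/a: copper (2.21) > zinc (1.96)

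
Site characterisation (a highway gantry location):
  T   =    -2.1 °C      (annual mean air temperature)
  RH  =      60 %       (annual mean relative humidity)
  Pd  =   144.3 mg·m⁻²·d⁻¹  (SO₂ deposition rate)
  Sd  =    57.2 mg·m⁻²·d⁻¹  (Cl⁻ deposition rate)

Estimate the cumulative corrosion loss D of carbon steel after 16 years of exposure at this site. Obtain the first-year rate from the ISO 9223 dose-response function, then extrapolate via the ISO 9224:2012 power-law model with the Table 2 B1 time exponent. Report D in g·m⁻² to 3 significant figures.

carbon steel: T≤10 °C ⇒ hinge +0.150·(-2.1−10) = -1.8150
  Pd branch = 1.77·Pd^0.52·e^(0.02·RH+f) = 12.7 μm/a
  Cl⁻ term: 0.102·57.2^0.62·exp(0.033·60+0.04·-2.1) = 8.348
  sum: 12.7 + 8.348 → r_corr = 21.05 μm/a
Long-term exponent b (ISO 9224 Table 2, B1) = 0.523
  D(16) = 21.05 × 16^0.523 = 21.05 × 4.263 = 89.73 μm
  Mass loss = 89.73 μm × 7.85 g/cm³ = 704.3 g·m⁻²

D(16) = 704 g·m⁻²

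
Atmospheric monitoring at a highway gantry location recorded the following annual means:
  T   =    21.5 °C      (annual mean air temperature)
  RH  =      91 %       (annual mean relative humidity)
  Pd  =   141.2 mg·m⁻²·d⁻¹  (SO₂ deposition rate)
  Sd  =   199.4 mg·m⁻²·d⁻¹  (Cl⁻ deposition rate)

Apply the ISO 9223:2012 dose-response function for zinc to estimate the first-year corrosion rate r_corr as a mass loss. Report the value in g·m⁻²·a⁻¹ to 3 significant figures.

zinc: f(T) = -0.071·(T−10) [T>10 °C] = -0.8165
  Pd branch = 0.0129·Pd^0.44·e^(0.046·RH+f) = 3.31 μm/a
  Sd branch = 0.0175·Sd^0.57·e^(0.008·RH+0.085·T) = 4.61 μm/a
  sum: 3.31 + 4.61 → r_corr = 7.921 μm/a
Convert to mass loss: 7.921 μm/a × 7.14 g/cm³ = 56.55 g·m⁻²·a⁻¹

r_corr = 56.6 g·m⁻²·a⁻¹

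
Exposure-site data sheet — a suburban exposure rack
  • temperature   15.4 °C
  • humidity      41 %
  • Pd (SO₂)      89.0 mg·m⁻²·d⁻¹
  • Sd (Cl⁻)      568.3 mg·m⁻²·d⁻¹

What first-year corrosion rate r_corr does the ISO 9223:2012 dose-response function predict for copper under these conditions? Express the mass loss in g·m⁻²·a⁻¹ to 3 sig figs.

copper: T>10 °C ⇒ hinge -0.080·(15.4−10) = -0.4320
  SO₂ term: 0.0053·89.0^0.26·exp(0.059·41-0.4320) = 0.1242
  Cl⁻ term: 0.01025·568.3^0.27·exp(0.036·41+0.049·15.4) = 0.5287
  r_corr = 0.1242 + 0.5287 = 0.6529 μm/a
Convert to mass loss: 0.6529 μm/a × 8.96 g/cm³ = 5.85 g·m⁻²·a⁻¹

r_corr = 5.85 g·m⁻²·a⁻¹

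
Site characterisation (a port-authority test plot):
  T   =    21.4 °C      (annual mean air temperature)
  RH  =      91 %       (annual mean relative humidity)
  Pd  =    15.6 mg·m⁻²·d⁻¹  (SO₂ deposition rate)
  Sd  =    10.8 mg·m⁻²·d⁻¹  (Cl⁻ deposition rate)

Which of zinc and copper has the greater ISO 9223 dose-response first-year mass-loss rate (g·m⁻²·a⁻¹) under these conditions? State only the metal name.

zinc: T>10 °C ⇒ hinge -0.071·(21.4−10) = -0.8094
  sulphur-dioxide contribution → 1.265 μm/a
  chloride contribution → 0.8674 μm/a
  total first-year rate 2.132 μm/a
  mass loss = 2.132 μm/a × 7.14 g/cm³ = 15.22 g·m⁻²·a⁻¹
copper: temperature factor f = -0.080·(11.4) = -0.9120
  sulphur-dioxide contribution → 0.9336 μm/a
  chloride contribution → 1.472 μm/a
  total first-year rate 2.406 μm/a
  mass loss = 2.406 μm/a × 8.96 g/cm³ = 21.55 g·m⁻²·a⁻¹
Ordering by g·m⁻²·a⁻¹: copper (21.6) > zinc (15.2)

copper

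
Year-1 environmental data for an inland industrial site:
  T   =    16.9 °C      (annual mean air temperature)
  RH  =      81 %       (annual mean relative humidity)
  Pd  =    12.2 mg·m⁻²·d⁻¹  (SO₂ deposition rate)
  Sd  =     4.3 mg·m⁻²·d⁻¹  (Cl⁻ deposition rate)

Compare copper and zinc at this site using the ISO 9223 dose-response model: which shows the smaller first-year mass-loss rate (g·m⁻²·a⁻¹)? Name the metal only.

copper: T>10 °C ⇒ hinge -0.080·(16.9−10) = -0.5520
  sulphur-dioxide contribution → 0.6958 μm/a
  chloride contribution → 0.6424 μm/a
  total first-year rate 1.338 μm/a
  mass loss = 1.338 μm/a × 8.96 g/cm³ = 11.99 g·m⁻²·a⁻¹
zinc: T>10 °C ⇒ hinge -0.071·(16.9−10) = -0.4899
  sulphur-dioxide contribution → 0.9863 μm/a
  chloride contribution → 0.3231 μm/a
  total first-year rate 1.309 μm/a
  mass loss = 1.309 μm/a × 7.14 g/cm³ = 9.349 g·m⁻²·a⁻¹
Ordering by g·m⁻²·a⁻¹: copper (12) > zinc (9.35)

zinc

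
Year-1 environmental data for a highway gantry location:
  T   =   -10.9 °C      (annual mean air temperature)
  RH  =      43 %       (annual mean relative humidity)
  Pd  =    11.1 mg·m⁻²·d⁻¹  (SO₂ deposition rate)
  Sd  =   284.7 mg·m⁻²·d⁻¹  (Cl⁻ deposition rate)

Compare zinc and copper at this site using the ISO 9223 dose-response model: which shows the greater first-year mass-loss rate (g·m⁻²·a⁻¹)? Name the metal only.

zinc

zinc: T≤10 °C ⇒ hinge +0.038·(-10.9−10) = -0.7942
  SO₂ term: 0.0129·11.1^0.44·exp(0.046·43-0.7942) = 0.1215
  Sd branch = 0.0175·Sd^0.57·e^(0.008·RH+0.085·T) = 0.2449 μm/a
  r_corr = 0.1215 + 0.2449 = 0.3665 μm/a
  mass loss = 0.3665 μm/a × 7.14 g/cm³ = 2.617 g·m⁻²·a⁻¹
copper: temperature factor f = +0.126·(-20.9) = -2.6334
  SO₂ term: 0.0053·11.1^0.26·exp(0.059·43-2.6334) = 0.008999
  Sd branch = 0.01025·Sd^0.27·e^(0.036·RH+0.049·T) = 0.1299 μm/a
  sum: 0.008999 + 0.1299 → r_corr = 0.1389 μm/a
  mass loss = 0.1389 μm/a × 8.96 g/cm³ = 1.245 g·m⁻²·a⁻¹
Ordering by g·m⁻²·a⁻¹: zinc (2.62) > copper (1.24)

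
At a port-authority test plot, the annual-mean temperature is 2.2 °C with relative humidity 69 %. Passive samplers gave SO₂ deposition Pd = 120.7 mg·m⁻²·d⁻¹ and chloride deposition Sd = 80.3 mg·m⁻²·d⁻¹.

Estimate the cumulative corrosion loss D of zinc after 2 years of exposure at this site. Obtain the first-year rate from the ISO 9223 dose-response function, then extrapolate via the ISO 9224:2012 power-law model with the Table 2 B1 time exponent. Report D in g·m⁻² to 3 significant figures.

zinc: f(T) = +0.038·(T−10) [T≤10 °C] = -0.2964
  SO₂ term: 0.0129·120.7^0.44·exp(0.046·69-0.2964) = 1.889
  Cl⁻ term: 0.0175·80.3^0.57·exp(0.008·69+0.085·2.2) = 0.4463
  r_corr = 1.889 + 0.4463 = 2.335 μm/a
Power-law: D(2) = r_corr · 2^0.813
  D(2) = 2.335 × 2^0.813 = 2.335 × 1.757 = 4.103 μm
  Mass loss = 4.103 μm × 7.14 g/cm³ = 29.3 g·m⁻²

D(2) = 29.3 g·m⁻²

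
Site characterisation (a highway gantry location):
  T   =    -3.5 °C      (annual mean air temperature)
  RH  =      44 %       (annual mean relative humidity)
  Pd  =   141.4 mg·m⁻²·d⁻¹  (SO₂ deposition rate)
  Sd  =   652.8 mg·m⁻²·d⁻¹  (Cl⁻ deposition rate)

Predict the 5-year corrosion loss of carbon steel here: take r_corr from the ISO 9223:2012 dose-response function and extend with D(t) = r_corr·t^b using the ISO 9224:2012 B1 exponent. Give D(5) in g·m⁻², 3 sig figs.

carbon steel: f(T) = +0.150·(T−10) [T≤10 °C] = -2.0250
  SO₂ term: 1.77·141.4^0.52·exp(0.02·44-2.0250) = 7.395
  Cl⁻ term: 0.102·652.8^0.62·exp(0.033·44+0.04·-3.5) = 21.06
  r_corr = 7.395 + 21.06 = 28.46 μm/a
ISO 9224: D(t) = r_corr · t^b with b = 0.523 (carbon steel, B1)
  D(5) = 28.46 × 5^0.523 = 28.46 × 2.32 = 66.04 μm
  Mass loss = 66.04 μm × 7.85 g/cm³ = 518.4 g·m⁻²

D(5) = 518 g·m⁻²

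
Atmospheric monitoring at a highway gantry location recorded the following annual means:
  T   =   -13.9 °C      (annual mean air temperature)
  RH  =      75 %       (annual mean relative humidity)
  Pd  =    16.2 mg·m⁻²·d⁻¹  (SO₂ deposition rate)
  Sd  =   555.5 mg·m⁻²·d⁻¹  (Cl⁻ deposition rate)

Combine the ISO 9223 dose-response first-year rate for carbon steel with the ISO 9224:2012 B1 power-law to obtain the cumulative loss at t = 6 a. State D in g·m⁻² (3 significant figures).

carbon steel: temperature factor f = +0.150·(-23.9) = -3.5850
  sulphur-dioxide contribution → 0.9363 μm/a
  chloride contribution → 34.97 μm/a
  total first-year rate 35.91 μm/a
Long-term exponent b (ISO 9224 Table 2, B1) = 0.523
  D(6) = 35.91 × 6^0.523 = 35.91 × 2.553 = 91.66 μm
  Mass loss = 91.66 μm × 7.85 g/cm³ = 719.5 g·m⁻²

D(6) = 720 g·m⁻²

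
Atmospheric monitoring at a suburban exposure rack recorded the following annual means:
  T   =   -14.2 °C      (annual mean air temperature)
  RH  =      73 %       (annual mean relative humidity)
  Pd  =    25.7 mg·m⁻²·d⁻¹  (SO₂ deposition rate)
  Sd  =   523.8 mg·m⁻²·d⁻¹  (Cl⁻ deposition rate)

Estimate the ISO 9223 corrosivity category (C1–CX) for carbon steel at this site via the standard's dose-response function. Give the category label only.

C3

carbon steel: T≤10 °C ⇒ hinge +0.150·(-14.2−10) = -3.6300
  sulphur-dioxide contribution → 1.093 μm/a
  chloride contribution → 31.19 μm/a
  total first-year rate 32.28 μm/a
32.3 μm/a falls in (25, 50] for carbon steel → category C3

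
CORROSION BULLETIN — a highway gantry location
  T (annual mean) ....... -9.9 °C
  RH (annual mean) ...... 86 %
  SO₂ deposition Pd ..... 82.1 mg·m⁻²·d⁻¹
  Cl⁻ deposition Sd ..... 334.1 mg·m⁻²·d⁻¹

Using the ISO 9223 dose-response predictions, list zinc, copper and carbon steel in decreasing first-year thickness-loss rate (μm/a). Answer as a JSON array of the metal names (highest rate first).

zinc: temperature factor f = +0.038·(-19.9) = -0.7562
  sulphur-dioxide contribution → 2.201 μm/a
  chloride contribution → 0.4121 μm/a
  ⇒ r_corr(zinc) = 2.613 μm/a
copper: T≤10 °C ⇒ hinge +0.126·(-9.9−10) = -2.5074
  sulphur-dioxide contribution → 0.2171 μm/a
  chloride contribution → 0.67 μm/a
  total first-year rate 0.8871 μm/a
carbon steel: temperature factor f = +0.150·(-19.9) = -2.9850
  sulphur-dioxide contribution → 4.944 μm/a
  chloride contribution → 43.05 μm/a
  total first-year rate 47.99 μm/a
Ordering by μm/a: carbon steel (48) > zinc (2.61) > copper (0.887)

["carbon steel", "zinc", "copper"]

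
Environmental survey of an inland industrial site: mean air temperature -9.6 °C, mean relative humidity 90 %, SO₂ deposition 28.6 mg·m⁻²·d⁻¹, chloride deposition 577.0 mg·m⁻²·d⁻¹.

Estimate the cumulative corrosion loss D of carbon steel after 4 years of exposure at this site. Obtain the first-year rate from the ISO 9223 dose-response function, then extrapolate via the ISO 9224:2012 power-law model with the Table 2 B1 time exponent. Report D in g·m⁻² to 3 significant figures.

D(4) = 1.18e+03 g·m⁻²

carbon steel: T≤10 °C ⇒ hinge +0.150·(-9.6−10) = -2.9400
  sulphur-dioxide contribution → 3.237 μm/a
  chloride contribution → 69.76 μm/a
  total first-year rate 73 μm/a
Power-law: D(4) = r_corr · 4^0.523
  D(4) = 73 × 4^0.523 = 73 × 2.065 = 150.7 μm
  Mass loss = 150.7 μm × 7.85 g/cm³ = 1183 g·m⁻²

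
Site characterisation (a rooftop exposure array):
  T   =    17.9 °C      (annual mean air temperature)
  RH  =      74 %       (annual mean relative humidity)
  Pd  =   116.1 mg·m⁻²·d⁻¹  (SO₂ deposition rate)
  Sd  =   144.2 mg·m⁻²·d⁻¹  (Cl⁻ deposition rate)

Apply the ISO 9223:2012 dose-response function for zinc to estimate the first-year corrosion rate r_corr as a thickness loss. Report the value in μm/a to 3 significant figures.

zinc: f(T) = -0.071·(T−10) [T>10 °C] = -0.5609
  sulphur-dioxide contribution → 1.794 μm/a
  chloride contribution → 2.463 μm/a
  total first-year rate 4.258 μm/a

r_corr = 4.26 μm/a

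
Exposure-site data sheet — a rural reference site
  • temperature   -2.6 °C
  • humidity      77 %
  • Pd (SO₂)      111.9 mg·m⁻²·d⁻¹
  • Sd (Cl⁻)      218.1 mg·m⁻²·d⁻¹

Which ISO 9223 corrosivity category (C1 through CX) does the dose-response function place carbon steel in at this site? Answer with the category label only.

C3

carbon steel: temperature factor f = +0.150·(-12.6) = -1.8900
  sulphur-dioxide contribution → 14.5 μm/a
  chloride contribution → 32.88 μm/a
  total first-year rate 47.38 μm/a
ISO 9223 Table 2 (carbon steel): 25 < 47.4 ≤ 50 μm/a ⇒ C3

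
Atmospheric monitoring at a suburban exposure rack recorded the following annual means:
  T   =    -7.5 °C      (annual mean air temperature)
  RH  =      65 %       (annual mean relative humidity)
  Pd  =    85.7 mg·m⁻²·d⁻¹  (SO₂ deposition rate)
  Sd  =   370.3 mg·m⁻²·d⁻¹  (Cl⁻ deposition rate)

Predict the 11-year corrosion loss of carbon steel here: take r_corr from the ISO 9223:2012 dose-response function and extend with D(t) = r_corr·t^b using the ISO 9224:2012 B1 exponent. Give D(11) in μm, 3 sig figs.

carbon steel: temperature factor f = +0.150·(-17.5) = -2.6250
  SO₂ term: 1.77·85.7^0.52·exp(0.02·65-2.6250) = 4.761
  Sd branch = 0.102·Sd^0.62·e^(0.033·RH+0.04·T) = 25.26 μm/a
  r_corr = 4.761 + 25.26 = 30.02 μm/a
ISO 9224: D(t) = r_corr · t^b with b = 0.523 (carbon steel, B1)
  D(11) = 30.02 × 11^0.523 = 30.02 × 3.505 = 105.2 μm

D(11) = 105 μm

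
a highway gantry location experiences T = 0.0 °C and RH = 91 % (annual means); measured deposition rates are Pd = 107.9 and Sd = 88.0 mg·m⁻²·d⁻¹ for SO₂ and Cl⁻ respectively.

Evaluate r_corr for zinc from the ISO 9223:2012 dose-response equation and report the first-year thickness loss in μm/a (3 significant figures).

zinc: temperature factor f = +0.038·(-10.0) = -0.3800
  SO₂ term: 0.0129·107.9^0.44·exp(0.046·91-0.3800) = 4.55
  Cl⁻ term: 0.0175·88.0^0.57·exp(0.008·91+0.085·0.0) = 0.4651
  r_corr = 4.55 + 0.4651 = 5.015 μm/a

r_corr = 5.02 μm/a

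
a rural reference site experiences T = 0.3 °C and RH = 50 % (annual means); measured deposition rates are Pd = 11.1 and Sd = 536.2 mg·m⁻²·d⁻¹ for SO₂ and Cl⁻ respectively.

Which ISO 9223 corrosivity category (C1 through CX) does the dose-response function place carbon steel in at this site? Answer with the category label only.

C3

carbon steel: T≤10 °C ⇒ hinge +0.150·(0.3−10) = -1.4550
  SO₂ term: 1.77·11.1^0.52·exp(0.02·50-1.4550) = 3.926
  Sd branch = 0.102·Sd^0.62·e^(0.033·RH+0.04·T) = 26.46 μm/a
  sum: 3.926 + 26.46 → r_corr = 30.39 μm/a
30.4 μm/a falls in (25, 50] for carbon steel → category C3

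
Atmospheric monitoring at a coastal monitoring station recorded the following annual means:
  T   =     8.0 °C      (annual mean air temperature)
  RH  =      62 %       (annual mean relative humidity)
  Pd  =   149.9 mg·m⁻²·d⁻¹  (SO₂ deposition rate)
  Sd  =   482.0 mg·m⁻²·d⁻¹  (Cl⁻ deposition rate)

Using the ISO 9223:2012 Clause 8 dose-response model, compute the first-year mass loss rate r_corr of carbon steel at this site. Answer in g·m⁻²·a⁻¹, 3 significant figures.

r_corr = 874 g·m⁻²·a⁻¹

carbon steel: temperature factor f = +0.150·(-2.0) = -0.3000
  sulphur-dioxide contribution → 61.32 μm/a
  chloride contribution → 50.08 μm/a
  ⇒ r_corr(carbon steel) = 111.4 μm/a
Convert to mass loss: 111.4 μm/a × 7.85 g/cm³ = 874.5 g·m⁻²·a⁻¹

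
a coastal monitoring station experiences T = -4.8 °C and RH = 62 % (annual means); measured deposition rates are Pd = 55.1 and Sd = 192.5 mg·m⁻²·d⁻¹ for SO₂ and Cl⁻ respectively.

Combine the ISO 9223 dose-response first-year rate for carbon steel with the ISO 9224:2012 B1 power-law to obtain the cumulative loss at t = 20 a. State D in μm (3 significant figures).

D(20) = 107 μm

carbon steel: f(T) = +0.150·(T−10) [T≤10 °C] = -2.2200
  Pd branch = 1.77·Pd^0.52·e^(0.02·RH+f) = 5.343 μm/a
  Cl⁻ term: 0.102·192.5^0.62·exp(0.033·62+0.04·-4.8) = 16.99
  r_corr = 5.343 + 16.99 = 22.33 μm/a
Power-law: D(20) = r_corr · 20^0.523
  D(20) = 22.33 × 20^0.523 = 22.33 × 4.791 = 107 μm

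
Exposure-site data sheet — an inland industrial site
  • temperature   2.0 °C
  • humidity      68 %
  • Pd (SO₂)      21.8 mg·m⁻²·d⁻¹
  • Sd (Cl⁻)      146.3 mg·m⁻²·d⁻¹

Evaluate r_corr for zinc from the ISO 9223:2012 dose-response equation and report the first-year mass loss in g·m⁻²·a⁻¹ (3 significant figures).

r_corr = 10.4 g·m⁻²·a⁻¹

zinc: f(T) = +0.038·(T−10) [T≤10 °C] = -0.3040
  Pd branch = 0.0129·Pd^0.44·e^(0.046·RH+f) = 0.8433 μm/a
  Sd branch = 0.0175·Sd^0.57·e^(0.008·RH+0.085·T) = 0.6128 μm/a
  r_corr = 0.8433 + 0.6128 = 1.456 μm/a
Convert to mass loss: 1.456 μm/a × 7.14 g/cm³ = 10.4 g·m⁻²·a⁻¹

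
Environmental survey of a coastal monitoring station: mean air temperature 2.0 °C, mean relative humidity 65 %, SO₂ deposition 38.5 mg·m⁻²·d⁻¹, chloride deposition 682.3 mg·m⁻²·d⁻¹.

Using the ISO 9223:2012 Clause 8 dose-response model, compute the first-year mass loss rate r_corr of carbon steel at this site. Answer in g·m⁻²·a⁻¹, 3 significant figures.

r_corr = 526 g·m⁻²·a⁻¹

carbon steel: temperature factor f = +0.150·(-8.0) = -1.2000
  Pd branch = 1.77·Pd^0.52·e^(0.02·RH+f) = 13.06 μm/a
  Sd branch = 0.102·Sd^0.62·e^(0.033·RH+0.04·T) = 53.95 μm/a
  sum: 13.06 + 53.95 → r_corr = 67 μm/a
Convert to mass loss: 67 μm/a × 7.85 g/cm³ = 526 g·m⁻²·a⁻¹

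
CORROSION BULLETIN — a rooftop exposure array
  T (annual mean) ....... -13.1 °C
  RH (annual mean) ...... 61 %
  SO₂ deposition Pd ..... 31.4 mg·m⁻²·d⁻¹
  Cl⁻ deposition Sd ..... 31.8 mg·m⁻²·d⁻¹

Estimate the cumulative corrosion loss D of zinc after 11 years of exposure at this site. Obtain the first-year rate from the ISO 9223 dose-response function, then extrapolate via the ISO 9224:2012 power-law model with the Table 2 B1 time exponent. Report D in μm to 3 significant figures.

zinc: temperature factor f = +0.038·(-23.1) = -0.8778
  sulphur-dioxide contribution → 0.4042 μm/a
  chloride contribution → 0.06726 μm/a
  ⇒ r_corr(zinc) = 0.4715 μm/a
ISO 9224: D(t) = r_corr · t^b with b = 0.813 (zinc, B1)
  D(11) = 0.4715 × 11^0.813 = 0.4715 × 7.025 = 3.312 μm

D(11) = 3.31 μm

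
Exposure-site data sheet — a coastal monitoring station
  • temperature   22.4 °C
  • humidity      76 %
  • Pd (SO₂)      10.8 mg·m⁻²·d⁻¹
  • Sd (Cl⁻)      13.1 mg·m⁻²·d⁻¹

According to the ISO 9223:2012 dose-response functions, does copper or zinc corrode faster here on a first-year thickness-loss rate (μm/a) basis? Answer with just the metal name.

zinc

copper: T>10 °C ⇒ hinge -0.080·(22.4−10) = -0.9920
  SO₂ term: 0.0053·10.8^0.26·exp(0.059·76-0.9920) = 0.3232
  Cl⁻ term: 0.01025·13.1^0.27·exp(0.036·76+0.049·22.4) = 0.9491
  sum: 0.3232 + 0.9491 → r_corr = 1.272 μm/a
zinc: f(T) = -0.071·(T−10) [T>10 °C] = -0.8804
  SO₂ term: 0.0129·10.8^0.44·exp(0.046·76-0.8804) = 0.5026
  Sd branch = 0.0175·Sd^0.57·e^(0.008·RH+0.085·T) = 0.935 μm/a
  sum: 0.5026 + 0.935 → r_corr = 1.438 μm/a
Ordering by μm/a: zinc (1.44) > copper (1.27)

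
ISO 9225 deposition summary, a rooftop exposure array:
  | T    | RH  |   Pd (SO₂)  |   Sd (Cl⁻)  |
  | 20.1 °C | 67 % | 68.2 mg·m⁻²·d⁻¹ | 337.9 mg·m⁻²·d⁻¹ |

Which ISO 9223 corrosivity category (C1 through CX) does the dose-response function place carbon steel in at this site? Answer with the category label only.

carbon steel: temperature factor f = -0.054·(10.1) = -0.5454
  SO₂ term: 1.77·68.2^0.52·exp(0.02·67-0.5454) = 35.21
  Cl⁻ term: 0.102·337.9^0.62·exp(0.033·67+0.04·20.1) = 76.89
  sum: 35.21 + 76.89 → r_corr = 112.1 μm/a
112 μm/a falls in (80, 200] for carbon steel → category C5

C5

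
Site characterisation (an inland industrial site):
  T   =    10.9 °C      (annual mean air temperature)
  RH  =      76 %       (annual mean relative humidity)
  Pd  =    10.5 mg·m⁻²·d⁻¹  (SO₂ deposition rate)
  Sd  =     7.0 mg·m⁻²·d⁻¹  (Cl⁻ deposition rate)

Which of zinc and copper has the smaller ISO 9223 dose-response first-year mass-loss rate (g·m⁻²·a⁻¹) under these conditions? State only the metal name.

zinc

zinc: T>10 °C ⇒ hinge -0.071·(10.9−10) = -0.0639
  SO₂ term: 0.0129·10.5^0.44·exp(0.046·76-0.0639) = 1.123
  Cl⁻ term: 0.0175·7.0^0.57·exp(0.008·76+0.085·10.9) = 0.2461
  sum: 1.123 + 0.2461 → r_corr = 1.369 μm/a
  mass loss = 1.369 μm/a × 7.14 g/cm³ = 9.777 g·m⁻²·a⁻¹
copper: temperature factor f = -0.080·(0.9) = -0.0720
  Pd branch = 0.0053·Pd^0.26·e^(0.059·RH+f) = 0.8052 μm/a
  Sd branch = 0.01025·Sd^0.27·e^(0.036·RH+0.049·T) = 0.4561 μm/a
  r_corr = 0.8052 + 0.4561 = 1.261 μm/a
  mass loss = 1.261 μm/a × 8.96 g/cm³ = 11.3 g·m⁻²·a⁻¹
Ordering by g·m⁻²·a⁻¹: copper (11.3) > zinc (9.78)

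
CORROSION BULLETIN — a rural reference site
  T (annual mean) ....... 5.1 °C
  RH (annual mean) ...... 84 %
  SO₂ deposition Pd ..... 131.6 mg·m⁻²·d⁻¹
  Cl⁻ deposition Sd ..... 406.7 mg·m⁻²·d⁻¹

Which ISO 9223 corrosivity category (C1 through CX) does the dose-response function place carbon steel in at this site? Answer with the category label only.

C5

carbon steel: T≤10 °C ⇒ hinge +0.150·(5.1−10) = -0.7350
  SO₂ term: 1.77·131.6^0.52·exp(0.02·84-0.7350) = 57.6
  Sd branch = 0.102·Sd^0.62·e^(0.033·RH+0.04·T) = 82.95 μm/a
  r_corr = 57.6 + 82.95 = 140.5 μm/a
141 μm/a falls in (80, 200] for carbon steel → category C5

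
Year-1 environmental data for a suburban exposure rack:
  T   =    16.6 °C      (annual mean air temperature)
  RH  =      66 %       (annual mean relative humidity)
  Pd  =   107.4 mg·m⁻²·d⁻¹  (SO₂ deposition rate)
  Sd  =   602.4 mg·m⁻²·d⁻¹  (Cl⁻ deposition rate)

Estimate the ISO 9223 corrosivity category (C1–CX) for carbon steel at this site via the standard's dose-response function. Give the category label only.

carbon steel: f(T) = -0.054·(T−10) [T>10 °C] = -0.3564
  SO₂ term: 1.77·107.4^0.52·exp(0.02·66-0.3564) = 52.79
  Cl⁻ term: 0.102·602.4^0.62·exp(0.033·66+0.04·16.6) = 92.55
  r_corr = 52.79 + 92.55 = 145.3 μm/a
Category bounds: 80…200 μm/a bracket r_corr ⇒ C5

C5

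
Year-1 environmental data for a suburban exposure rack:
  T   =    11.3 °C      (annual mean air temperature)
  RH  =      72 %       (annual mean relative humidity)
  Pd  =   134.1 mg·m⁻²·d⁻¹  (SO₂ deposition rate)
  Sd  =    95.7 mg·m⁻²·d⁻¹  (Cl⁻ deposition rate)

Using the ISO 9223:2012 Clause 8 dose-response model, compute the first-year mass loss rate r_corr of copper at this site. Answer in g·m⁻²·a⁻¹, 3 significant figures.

copper: temperature factor f = -0.080·(1.3) = -0.1040
  SO₂ term: 0.0053·134.1^0.26·exp(0.059·72-0.1040) = 1.194
  Cl⁻ term: 0.01025·95.7^0.27·exp(0.036·72+0.049·11.3) = 0.8161
  sum: 1.194 + 0.8161 → r_corr = 2.01 μm/a
Convert to mass loss: 2.01 μm/a × 8.96 g/cm³ = 18.01 g·m⁻²·a⁻¹

r_corr = 18.0 g·m⁻²·a⁻¹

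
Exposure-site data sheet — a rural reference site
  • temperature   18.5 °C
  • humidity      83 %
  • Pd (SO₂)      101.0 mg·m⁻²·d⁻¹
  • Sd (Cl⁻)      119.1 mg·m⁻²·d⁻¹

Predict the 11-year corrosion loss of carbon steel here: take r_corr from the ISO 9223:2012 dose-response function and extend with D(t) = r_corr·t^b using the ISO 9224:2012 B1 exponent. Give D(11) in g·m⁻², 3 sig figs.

carbon steel: f(T) = -0.054·(T−10) [T>10 °C] = -0.4590
  SO₂ term: 1.77·101.0^0.52·exp(0.02·83-0.4590) = 64.83
  Sd branch = 0.102·Sd^0.62·e^(0.033·RH+0.04·T) = 64.06 μm/a
  sum: 64.83 + 64.06 → r_corr = 128.9 μm/a
Long-term exponent b (ISO 9224 Table 2, B1) = 0.523
  D(11) = 128.9 × 11^0.523 = 128.9 × 3.505 = 451.7 μm
  Mass loss = 451.7 μm × 7.85 g/cm³ = 3546 g·m⁻²

D(11) = 3.55e+03 g·m⁻²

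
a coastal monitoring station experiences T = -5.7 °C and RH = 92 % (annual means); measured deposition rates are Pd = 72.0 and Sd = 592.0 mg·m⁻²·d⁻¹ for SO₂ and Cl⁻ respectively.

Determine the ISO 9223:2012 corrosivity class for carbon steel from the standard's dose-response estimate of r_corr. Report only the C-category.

carbon steel: f(T) = +0.150·(T−10) [T≤10 °C] = -2.3550
  SO₂ term: 1.77·72.0^0.52·exp(0.02·92-2.3550) = 9.775
  Cl⁻ term: 0.102·592.0^0.62·exp(0.033·92+0.04·-5.7) = 88.5
  sum: 9.775 + 88.5 → r_corr = 98.27 μm/a
Category bounds: 80…200 μm/a bracket r_corr ⇒ C5

C5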